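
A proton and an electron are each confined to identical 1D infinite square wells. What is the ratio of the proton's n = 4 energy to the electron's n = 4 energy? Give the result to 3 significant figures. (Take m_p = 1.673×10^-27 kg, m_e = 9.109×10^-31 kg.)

5.44×10^-4

E_n ∝ 1/m at fixed n and L, so the ratio is m_e/m_p = 9.109×10^-31/1.673×10^-27 = 5.44×10^-4.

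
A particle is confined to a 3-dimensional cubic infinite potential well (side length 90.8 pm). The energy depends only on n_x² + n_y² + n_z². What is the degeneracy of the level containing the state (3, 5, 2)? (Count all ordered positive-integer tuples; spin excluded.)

The level has n_x² + n_y² + n_z² = 38. The ordered positive-integer solutions are (1, 1, 6), (1, 6, 1), (2, 3, 5), (2, 5, 3), (3, 2, 5), (3, 5, 2), (5, 2, 3), (5, 3, 2), (6, 1, 1).
That gives 9 states.

degeneracy = 9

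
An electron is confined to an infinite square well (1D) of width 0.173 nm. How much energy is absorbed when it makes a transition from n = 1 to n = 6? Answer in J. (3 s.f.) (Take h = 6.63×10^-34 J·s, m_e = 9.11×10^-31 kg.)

E_1 = h²/(8m_eL²) = 2.015×10^-18 J.
|ΔE| = |1² − 6²|·E_1 = 35·2.015×10^-18 J = 7.05×10^-17 J.

|ΔE| = 7.05×10^-17 J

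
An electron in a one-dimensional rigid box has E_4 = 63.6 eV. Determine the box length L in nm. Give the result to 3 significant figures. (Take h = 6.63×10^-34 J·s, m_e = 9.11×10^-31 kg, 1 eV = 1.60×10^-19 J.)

From E_n = n²h²/(8m_eL²), L = n·h/√(8m_eE_n).
E_4 = 63.6 eV = 1.018×10^-17 J, so L = 4·6.63×10^-34/√(8·9.11×10^-31·1.018×10^-17) = 3.08×10^-10 m = 0.308 nm.

L = 0.308 nm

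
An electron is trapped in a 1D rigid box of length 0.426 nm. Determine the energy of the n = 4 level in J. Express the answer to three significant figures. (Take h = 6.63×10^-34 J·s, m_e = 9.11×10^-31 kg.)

For an infinite well E_n = n²h²/(8m_eL²), so E_1 = h²/(8m_eL²) = (6.63×10^-34)²/(8·9.11×10^-31·(4.26×10^-10 m)²) = 3.324×10^-19 J.
Then E_4 = 4²·E_1 = 16·3.324×10^-19 J = 5.32×10^-18 J.

E_4 = 5.32×10^-18 J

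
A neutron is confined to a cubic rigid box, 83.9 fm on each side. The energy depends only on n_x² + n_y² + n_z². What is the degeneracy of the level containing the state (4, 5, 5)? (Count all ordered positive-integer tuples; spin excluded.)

The level has n_x² + n_y² + n_z² = 66. The ordered positive-integer solutions are (1, 1, 8), (1, 4, 7), (1, 7, 4), (1, 8, 1), (4, 1, 7), (4, 5, 5), (4, 7, 1), (5, 4, 5), (5, 5, 4), (7, 1, 4), (7, 4, 1), (8, 1, 1).
That gives 12 states.

degeneracy = 12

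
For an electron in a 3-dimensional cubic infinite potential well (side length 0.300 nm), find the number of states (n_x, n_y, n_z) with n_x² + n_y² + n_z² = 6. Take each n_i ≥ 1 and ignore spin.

degeneracy = 3

The level has n_x² + n_y² + n_z² = 6. The ordered positive-integer solutions are (1, 1, 2), (1, 2, 1), (2, 1, 1).
That gives 3 states.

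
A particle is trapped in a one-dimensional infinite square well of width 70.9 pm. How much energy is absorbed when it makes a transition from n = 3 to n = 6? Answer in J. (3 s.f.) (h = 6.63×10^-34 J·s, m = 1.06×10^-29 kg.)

E_1 = h²/(8mL²) = 1.031×10^-18 J.
|ΔE| = |3² − 6²|·E_1 = 27·1.031×10^-18 J = 2.78×10^-17 J.

|ΔE| = 2.78×10^-17 J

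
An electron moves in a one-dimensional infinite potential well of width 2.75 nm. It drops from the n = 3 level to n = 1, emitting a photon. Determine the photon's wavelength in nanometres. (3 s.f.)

E_1 = h²/(8m_eL²) = 7.967×10^-21 J, so ΔE = (3² − 1²)E_1 = 6.374×10^-20 J.
λ = hc/ΔE = (6.626×10^-34·2.998×10^8)/6.374×10^-20 = 3.12×10^-6 m = 3.12×10^3 nm.

λ = 3.12×10^3 nm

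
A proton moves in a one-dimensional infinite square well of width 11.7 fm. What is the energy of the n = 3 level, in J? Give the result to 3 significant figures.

For an infinite well E_n = n²h²/(8m_pL²), so E_1 = h²/(8m_pL²) = (6.626×10^-34)²/(8·1.673×10^-27·(1.17×10^-14 m)²) = 2.396×10^-13 J.
Then E_3 = 3²·E_1 = 9·2.396×10^-13 J = 2.16×10^-12 J.

E_3 = 2.16×10^-12 J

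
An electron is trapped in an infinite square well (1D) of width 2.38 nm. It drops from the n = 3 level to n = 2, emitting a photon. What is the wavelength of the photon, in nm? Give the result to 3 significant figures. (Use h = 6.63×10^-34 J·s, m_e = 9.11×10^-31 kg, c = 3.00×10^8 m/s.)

λ = 3.74×10^3 nm

E_1 = h²/(8m_eL²) = 1.065×10^-20 J, so ΔE = (3² − 2²)E_1 = 5.325×10^-20 J.
λ = hc/ΔE = (6.63×10^-34·3.00×10^8)/5.325×10^-20 = 3.74×10^-6 m = 3.74×10^3 nm.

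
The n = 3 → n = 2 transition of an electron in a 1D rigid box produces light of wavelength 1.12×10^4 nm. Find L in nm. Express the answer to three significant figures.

The photon carries ΔE = hc/λ = 6.626×10^-34·2.998×10^8/1.12×10^-5 m = 1.774×10^-20 J.
Since ΔE = (3² − 2²)E_1, E_1 = 3.548×10^-21 J, and L = h/√(8m_eE_1) = 4.12×10^-9 m = 4.12 nm.

L = 4.12 nm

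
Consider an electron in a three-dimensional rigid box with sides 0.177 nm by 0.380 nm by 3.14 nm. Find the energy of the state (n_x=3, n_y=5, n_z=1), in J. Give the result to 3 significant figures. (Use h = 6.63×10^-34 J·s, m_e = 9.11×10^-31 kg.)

E = 2.78×10^-17 J

For a 3D rectangular well E = (h²/8m_e)·Σ n_i²/L_i² = (6.63×10^-34)²/(8·9.11×10^-31) · [3²/(0.177 nm)² + 5²/(0.380 nm)² + 1²/(3.14 nm)²].
Evaluating gives E = 2.78×10^-17 J.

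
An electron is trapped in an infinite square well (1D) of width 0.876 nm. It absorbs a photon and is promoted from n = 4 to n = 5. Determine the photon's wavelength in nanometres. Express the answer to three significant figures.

λ = 281 nm

E_1 = h²/(8m_eL²) = 7.851×10^-20 J, so ΔE = (5² − 4²)E_1 = 7.066×10^-19 J.
λ = hc/ΔE = (6.626×10^-34·2.998×10^8)/7.066×10^-19 = 2.81×10^-7 m = 281 nm.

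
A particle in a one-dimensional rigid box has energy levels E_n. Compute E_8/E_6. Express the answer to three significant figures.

E_n ∝ n², so E_8/E_6 = 8²/6² = 64/36 = 1.78.

1.78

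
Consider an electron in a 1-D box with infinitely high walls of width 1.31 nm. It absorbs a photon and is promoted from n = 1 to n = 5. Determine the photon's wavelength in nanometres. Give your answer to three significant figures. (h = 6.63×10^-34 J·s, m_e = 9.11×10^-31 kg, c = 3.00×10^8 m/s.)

λ = 236 nm

E_1 = h²/(8m_eL²) = 3.515×10^-20 J, so ΔE = (5² − 1²)E_1 = 8.436×10^-19 J.
λ = hc/ΔE = (6.63×10^-34·3.00×10^8)/8.436×10^-19 = 2.36×10^-7 m = 236 nm.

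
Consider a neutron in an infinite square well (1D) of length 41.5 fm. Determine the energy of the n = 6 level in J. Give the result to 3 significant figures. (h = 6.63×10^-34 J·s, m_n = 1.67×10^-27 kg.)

E_6 = 6.88×10^-13 J

For an infinite well E_n = n²h²/(8m_nL²), so E_1 = h²/(8m_nL²) = (6.63×10^-34)²/(8·1.67×10^-27·(4.15×10^-14 m)²) = 1.910×10^-14 J.
Then E_6 = 6²·E_1 = 36·1.910×10^-14 J = 6.88×10^-13 J.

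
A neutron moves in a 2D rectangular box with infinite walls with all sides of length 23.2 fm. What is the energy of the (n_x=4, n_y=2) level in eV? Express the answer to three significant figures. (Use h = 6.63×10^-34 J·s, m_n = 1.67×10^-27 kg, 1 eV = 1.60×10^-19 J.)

E = 7.64×10^6 eV

For a 2D rectangular well E = (h²/8m_n)·Σ n_i²/L_i² = (6.63×10^-34)²/(8·1.67×10^-27) · [4²/(23.2 fm)² + 2²/(23.2 fm)²].
Evaluating gives E = 1.223×10^-12 J = 7.64×10^6 eV.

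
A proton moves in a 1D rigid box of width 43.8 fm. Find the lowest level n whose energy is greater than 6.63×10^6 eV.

E_1 = h²/(8m_pL²) = 1.710×10^-14 J = 1.067×10^5 eV.
Need n² > 6.63×10^6/1.067×10^5 = 62.14, i.e. n > 7.883.
The smallest integer satisfying this is n = 8.

n = 8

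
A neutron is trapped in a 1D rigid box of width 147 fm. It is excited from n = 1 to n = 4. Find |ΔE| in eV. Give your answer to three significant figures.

E_1 = h²/(8m_nL²) = 1.516×10^-15 J.
|ΔE| = |1² − 4²|·E_1 = 15·1.516×10^-15 J = 2.274×10^-14 J = 1.42×10^5 eV.

|ΔE| = 1.42×10^5 eV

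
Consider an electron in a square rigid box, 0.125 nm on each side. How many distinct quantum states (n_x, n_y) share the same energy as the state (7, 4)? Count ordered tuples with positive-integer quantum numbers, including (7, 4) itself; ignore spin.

degeneracy = 4

The level has n_x² + n_y² = 65. The ordered positive-integer solutions are (1, 8), (4, 7), (7, 4), (8, 1).
That gives 4 states.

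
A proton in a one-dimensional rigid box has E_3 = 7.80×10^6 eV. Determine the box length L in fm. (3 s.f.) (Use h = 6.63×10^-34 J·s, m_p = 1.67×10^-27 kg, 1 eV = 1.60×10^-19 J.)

From E_n = n²h²/(8m_pL²), L = n·h/√(8m_pE_n).
E_3 = 7.80×10^6 eV = 1.248×10^-12 J, so L = 3·6.63×10^-34/√(8·1.67×10^-27·1.248×10^-12) = 1.54×10^-14 m = 15.4 fm.

L = 15.4 fm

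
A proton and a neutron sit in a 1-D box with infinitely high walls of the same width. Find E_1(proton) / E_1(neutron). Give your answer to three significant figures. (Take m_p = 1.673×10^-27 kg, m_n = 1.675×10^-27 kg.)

1.00

E_n ∝ 1/m at fixed n and L, so the ratio is m_n/m_p = 1.675×10^-27/1.673×10^-27 = 1.00.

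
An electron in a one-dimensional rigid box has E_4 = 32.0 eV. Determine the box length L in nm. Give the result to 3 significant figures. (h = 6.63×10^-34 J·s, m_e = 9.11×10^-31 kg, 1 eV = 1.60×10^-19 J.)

L = 0.434 nm

From E_n = n²h²/(8m_eL²), L = n·h/√(8m_eE_n).
E_4 = 32.0 eV = 5.120×10^-18 J, so L = 4·6.63×10^-34/√(8·9.11×10^-31·5.120×10^-18) = 4.34×10^-10 m = 0.434 nm.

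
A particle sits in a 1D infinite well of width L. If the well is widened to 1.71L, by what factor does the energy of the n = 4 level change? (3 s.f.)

E_n ∝ 1/L², so the energy scales by 1/1.71² = 0.342.

0.342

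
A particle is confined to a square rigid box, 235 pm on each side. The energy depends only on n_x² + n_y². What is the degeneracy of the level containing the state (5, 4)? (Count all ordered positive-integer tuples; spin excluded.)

degeneracy = 2

The level has n_x² + n_y² = 41. The ordered positive-integer solutions are (4, 5), (5, 4).
That gives 2 states.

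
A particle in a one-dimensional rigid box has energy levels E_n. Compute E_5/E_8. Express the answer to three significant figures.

E_n ∝ n², so E_5/E_8 = 5²/8² = 25/64 = 0.391.

0.391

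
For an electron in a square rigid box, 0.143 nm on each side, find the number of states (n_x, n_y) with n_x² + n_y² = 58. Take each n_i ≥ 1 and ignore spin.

The level has n_x² + n_y² = 58. The ordered positive-integer solutions are (3, 7), (7, 3).
That gives 2 states.

degeneracy = 2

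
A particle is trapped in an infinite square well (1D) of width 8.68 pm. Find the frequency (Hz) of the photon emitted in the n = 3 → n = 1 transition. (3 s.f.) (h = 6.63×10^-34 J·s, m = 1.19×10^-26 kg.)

f = 7.39×10^14 Hz

E_1 = h²/(8mL²) = 6.128×10^-20 J and ΔE = (3² − 1²)E_1 = 4.902×10^-19 J.
f = ΔE/h = 4.902×10^-19/6.63×10^-34 = 7.39×10^14 Hz.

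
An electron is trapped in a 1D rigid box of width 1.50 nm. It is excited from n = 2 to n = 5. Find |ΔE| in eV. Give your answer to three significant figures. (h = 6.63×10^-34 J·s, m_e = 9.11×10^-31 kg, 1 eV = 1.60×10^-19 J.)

E_1 = h²/(8m_eL²) = 2.681×10^-20 J.
|ΔE| = |2² − 5²|·E_1 = 21·2.681×10^-20 J = 5.630×10^-19 J = 3.52 eV.

|ΔE| = 3.52 eV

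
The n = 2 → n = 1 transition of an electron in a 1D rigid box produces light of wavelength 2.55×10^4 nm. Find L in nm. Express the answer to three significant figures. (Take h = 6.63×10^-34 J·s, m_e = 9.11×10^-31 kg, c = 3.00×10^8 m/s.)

The photon carries ΔE = hc/λ = 6.63×10^-34·3.00×10^8/2.55×10^-5 m = 7.800×10^-21 J.
Since ΔE = (2² − 1²)E_1, E_1 = 2.600×10^-21 J, and L = h/√(8m_eE_1) = 4.82×10^-9 m = 4.82 nm.

L = 4.82 nm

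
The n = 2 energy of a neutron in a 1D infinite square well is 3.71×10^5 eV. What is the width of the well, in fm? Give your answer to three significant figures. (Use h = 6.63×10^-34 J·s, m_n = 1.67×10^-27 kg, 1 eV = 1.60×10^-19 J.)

L = 47.1 fm

From E_n = n²h²/(8m_nL²), L = n·h/√(8m_nE_n).
E_2 = 3.71×10^5 eV = 5.936×10^-14 J, so L = 2·6.63×10^-34/√(8·1.67×10^-27·5.936×10^-14) = 4.71×10^-14 m = 47.1 fm.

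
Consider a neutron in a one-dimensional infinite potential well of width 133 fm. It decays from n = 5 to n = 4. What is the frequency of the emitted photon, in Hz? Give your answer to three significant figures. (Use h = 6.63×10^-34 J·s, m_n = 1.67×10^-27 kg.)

E_1 = h²/(8m_nL²) = 1.860×10^-15 J and ΔE = (5² − 4²)E_1 = 1.674×10^-14 J.
f = ΔE/h = 1.674×10^-14/6.63×10^-34 = 2.52×10^19 Hz.

f = 2.52×10^19 Hz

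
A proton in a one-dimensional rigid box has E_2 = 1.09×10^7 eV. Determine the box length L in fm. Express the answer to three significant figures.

L = 8.67 fm

From E_n = n²h²/(8m_pL²), L = n·h/√(8m_pE_n).
E_2 = 1.09×10^7 eV = 1.746×10^-12 J, so L = 2·6.626×10^-34/√(8·1.673×10^-27·1.746×10^-12) = 8.67×10^-15 m = 8.67 fm.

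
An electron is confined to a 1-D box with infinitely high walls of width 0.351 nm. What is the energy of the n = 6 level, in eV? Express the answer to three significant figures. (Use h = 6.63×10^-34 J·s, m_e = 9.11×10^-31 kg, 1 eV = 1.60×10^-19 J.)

For an infinite well E_n = n²h²/(8m_eL²), so E_1 = h²/(8m_eL²) = (6.63×10^-34)²/(8·9.11×10^-31·(3.51×10^-10 m)²) = 4.896×10^-19 J.
Then E_6 = 6²·E_1 = 36·4.896×10^-19 J = 1.763×10^-17 J.
Converting, E_6 = 1.763×10^-17 J / (1.60×10^-19 J/eV) = 110 eV.

E_6 = 110 eV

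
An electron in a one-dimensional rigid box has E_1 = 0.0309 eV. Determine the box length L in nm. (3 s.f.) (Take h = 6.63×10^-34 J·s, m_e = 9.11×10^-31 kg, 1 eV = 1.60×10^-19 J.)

L = 3.49 nm

From E_n = n²h²/(8m_eL²), L = n·h/√(8m_eE_n).
E_1 = 0.0309 eV = 4.944×10^-21 J, so L = 1·6.63×10^-34/√(8·9.11×10^-31·4.944×10^-21) = 3.49×10^-9 m = 3.49 nm.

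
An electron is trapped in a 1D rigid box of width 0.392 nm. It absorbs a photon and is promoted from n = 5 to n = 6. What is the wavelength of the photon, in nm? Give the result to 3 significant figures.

λ = 46.1 nm

E_1 = h²/(8m_eL²) = 3.921×10^-19 J, so ΔE = (6² − 5²)E_1 = 4.313×10^-18 J.
λ = hc/ΔE = (6.626×10^-34·2.998×10^8)/4.313×10^-18 = 4.61×10^-8 m = 46.1 nm.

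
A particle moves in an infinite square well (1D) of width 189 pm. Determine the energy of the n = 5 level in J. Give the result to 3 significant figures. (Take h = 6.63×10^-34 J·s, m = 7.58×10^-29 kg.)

E_5 = 5.07×10^-19 J

For an infinite well E_n = n²h²/(8mL²), so E_1 = h²/(8mL²) = (6.63×10^-34)²/(8·7.58×10^-29·(1.89×10^-10 m)²) = 2.029×10^-20 J.
Then E_5 = 5²·E_1 = 25·2.029×10^-20 J = 5.07×10^-19 J.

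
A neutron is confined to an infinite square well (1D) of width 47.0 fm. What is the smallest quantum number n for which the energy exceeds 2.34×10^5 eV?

n = 2

E_1 = h²/(8m_nL²) = 1.483×10^-14 J = 9.257×10^4 eV.
Need n² > 2.34×10^5/9.257×10^4 = 2.528, i.e. n > 1.590.
The smallest integer satisfying this is n = 2.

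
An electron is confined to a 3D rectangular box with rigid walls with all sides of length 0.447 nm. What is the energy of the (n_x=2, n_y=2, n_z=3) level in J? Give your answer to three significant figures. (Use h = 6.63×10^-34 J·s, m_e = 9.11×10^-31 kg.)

E = 5.13×10^-18 J

For a 3D rectangular well E = (h²/8m_e)·Σ n_i²/L_i² = (6.63×10^-34)²/(8·9.11×10^-31) · [2²/(0.447 nm)² + 2²/(0.447 nm)² + 3²/(0.447 nm)²].
Evaluating gives E = 5.13×10^-18 J.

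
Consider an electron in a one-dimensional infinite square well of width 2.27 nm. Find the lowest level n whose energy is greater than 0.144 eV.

n = 2

E_1 = h²/(8m_eL²) = 1.169×10^-20 J = 0.07297 eV.
Need n² > 0.144/0.07297 = 1.973, i.e. n > 1.405.
The smallest integer satisfying this is n = 2.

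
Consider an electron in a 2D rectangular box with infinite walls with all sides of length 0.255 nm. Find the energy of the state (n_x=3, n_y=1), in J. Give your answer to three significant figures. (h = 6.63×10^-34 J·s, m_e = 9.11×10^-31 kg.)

E = 9.28×10^-18 J

For a 2D rectangular well E = (h²/8m_e)·Σ n_i²/L_i² = (6.63×10^-34)²/(8·9.11×10^-31) · [3²/(0.255 nm)² + 1²/(0.255 nm)²].
Evaluating gives E = 9.28×10^-18 J.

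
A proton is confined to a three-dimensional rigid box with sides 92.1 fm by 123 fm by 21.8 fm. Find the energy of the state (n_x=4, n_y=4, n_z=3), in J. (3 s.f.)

For a 3D rectangular well E = (h²/8m_p)·Σ n_i²/L_i² = (6.626×10^-34)²/(8·1.673×10^-27) · [4²/(92.1 fm)² + 4²/(123 fm)² + 3²/(21.8 fm)²].
Evaluating gives E = 7.18×10^-13 J.

E = 7.18×10^-13 J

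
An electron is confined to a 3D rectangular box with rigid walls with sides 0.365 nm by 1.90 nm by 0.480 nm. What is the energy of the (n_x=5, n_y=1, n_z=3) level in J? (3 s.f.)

E = 1.37×10^-17 J

For a 3D rectangular well E = (h²/8m_e)·Σ n_i²/L_i² = (6.626×10^-34)²/(8·9.109×10^-31) · [5²/(0.365 nm)² + 1²/(1.90 nm)² + 3²/(0.480 nm)²].
Evaluating gives E = 1.37×10^-17 J.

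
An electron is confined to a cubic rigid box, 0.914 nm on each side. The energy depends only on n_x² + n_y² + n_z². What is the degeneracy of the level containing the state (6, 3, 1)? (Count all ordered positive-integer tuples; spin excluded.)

degeneracy = 6

The level has n_x² + n_y² + n_z² = 46. The ordered positive-integer solutions are (1, 3, 6), (1, 6, 3), (3, 1, 6), (3, 6, 1), (6, 1, 3), (6, 3, 1).
That gives 6 states.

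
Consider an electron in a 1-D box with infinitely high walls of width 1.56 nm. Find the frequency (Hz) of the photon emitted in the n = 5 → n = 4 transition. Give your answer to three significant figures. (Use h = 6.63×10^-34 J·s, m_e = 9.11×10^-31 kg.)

f = 3.36×10^14 Hz

E_1 = h²/(8m_eL²) = 2.478×10^-20 J and ΔE = (5² − 4²)E_1 = 2.230×10^-19 J.
f = ΔE/h = 2.230×10^-19/6.63×10^-34 = 3.36×10^14 Hz.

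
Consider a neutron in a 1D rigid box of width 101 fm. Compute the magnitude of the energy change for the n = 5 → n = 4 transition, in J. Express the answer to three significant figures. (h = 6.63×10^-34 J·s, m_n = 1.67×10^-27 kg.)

E_1 = h²/(8m_nL²) = 3.225×10^-15 J.
|ΔE| = |5² − 4²|·E_1 = 9·3.225×10^-15 J = 2.90×10^-14 J.

|ΔE| = 2.90×10^-14 J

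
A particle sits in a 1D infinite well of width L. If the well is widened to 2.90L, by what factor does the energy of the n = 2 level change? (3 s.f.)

0.119

E_n ∝ 1/L², so the energy scales by 1/2.90² = 0.119.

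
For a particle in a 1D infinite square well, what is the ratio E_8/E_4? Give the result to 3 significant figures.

4.00

E_n ∝ n², so E_8/E_4 = 8²/4² = 64/16 = 4.00.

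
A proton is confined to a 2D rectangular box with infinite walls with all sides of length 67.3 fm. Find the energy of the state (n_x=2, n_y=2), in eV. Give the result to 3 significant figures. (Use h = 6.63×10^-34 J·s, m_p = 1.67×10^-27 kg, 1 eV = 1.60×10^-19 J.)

For a 2D rectangular well E = (h²/8m_p)·Σ n_i²/L_i² = (6.63×10^-34)²/(8·1.67×10^-27) · [2²/(67.3 fm)² + 2²/(67.3 fm)²].
Evaluating gives E = 5.811×10^-14 J = 3.63×10^5 eV.

E = 3.63×10^5 eV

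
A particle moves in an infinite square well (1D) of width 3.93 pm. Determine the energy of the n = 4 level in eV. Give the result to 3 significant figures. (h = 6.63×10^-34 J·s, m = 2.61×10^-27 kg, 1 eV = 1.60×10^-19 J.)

E_4 = 136 eV

For an infinite well E_n = n²h²/(8mL²), so E_1 = h²/(8mL²) = (6.63×10^-34)²/(8·2.61×10^-27·(3.93×10^-12 m)²) = 1.363×10^-18 J.
Then E_4 = 4²·E_1 = 16·1.363×10^-18 J = 2.181×10^-17 J.
Converting, E_4 = 2.181×10^-17 J / (1.60×10^-19 J/eV) = 136 eV.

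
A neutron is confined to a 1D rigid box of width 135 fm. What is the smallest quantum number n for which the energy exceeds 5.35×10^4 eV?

n = 3

E_1 = h²/(8m_nL²) = 1.798×10^-15 J = 1.122×10^4 eV.
Need n² > 5.35×10^4/1.122×10^4 = 4.768, i.e. n > 2.184.
The smallest integer satisfying this is n = 3.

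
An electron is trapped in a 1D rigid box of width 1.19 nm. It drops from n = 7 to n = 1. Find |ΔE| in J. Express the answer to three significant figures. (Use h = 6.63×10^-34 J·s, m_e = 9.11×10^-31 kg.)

|ΔE| = 2.04×10^-18 J

E_1 = h²/(8m_eL²) = 4.259×10^-20 J.
|ΔE| = |7² − 1²|·E_1 = 48·4.259×10^-20 J = 2.04×10^-18 J.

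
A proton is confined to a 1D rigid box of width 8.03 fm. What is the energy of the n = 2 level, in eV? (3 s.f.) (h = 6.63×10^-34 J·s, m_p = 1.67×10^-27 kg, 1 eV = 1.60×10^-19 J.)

For an infinite well E_n = n²h²/(8m_pL²), so E_1 = h²/(8m_pL²) = (6.63×10^-34)²/(8·1.67×10^-27·(8.03×10^-15 m)²) = 5.103×10^-13 J.
Then E_2 = 2²·E_1 = 4·5.103×10^-13 J = 2.041×10^-12 J.
Converting, E_2 = 2.041×10^-12 J / (1.60×10^-19 J/eV) = 1.28×10^7 eV.

E_2 = 1.28×10^7 eV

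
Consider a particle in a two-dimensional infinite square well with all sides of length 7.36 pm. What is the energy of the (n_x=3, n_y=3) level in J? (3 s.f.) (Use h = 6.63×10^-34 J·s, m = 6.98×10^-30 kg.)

E = 2.62×10^-15 J

For a 2D rectangular well E = (h²/8m)·Σ n_i²/L_i² = (6.63×10^-34)²/(8·6.98×10^-30) · [3²/(7.36 pm)² + 3²/(7.36 pm)²].
Evaluating gives E = 2.62×10^-15 J.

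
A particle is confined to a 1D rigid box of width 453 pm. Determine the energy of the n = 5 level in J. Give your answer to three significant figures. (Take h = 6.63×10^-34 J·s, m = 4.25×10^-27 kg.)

For an infinite well E_n = n²h²/(8mL²), so E_1 = h²/(8mL²) = (6.63×10^-34)²/(8·4.25×10^-27·(4.53×10^-10 m)²) = 6.300×10^-23 J.
Then E_5 = 5²·E_1 = 25·6.300×10^-23 J = 1.58×10^-21 J.

E_5 = 1.58×10^-21 J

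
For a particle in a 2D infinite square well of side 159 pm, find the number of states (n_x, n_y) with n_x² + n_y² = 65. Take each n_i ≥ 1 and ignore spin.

degeneracy = 4

The level has n_x² + n_y² = 65. The ordered positive-integer solutions are (1, 8), (4, 7), (7, 4), (8, 1).
That gives 4 states.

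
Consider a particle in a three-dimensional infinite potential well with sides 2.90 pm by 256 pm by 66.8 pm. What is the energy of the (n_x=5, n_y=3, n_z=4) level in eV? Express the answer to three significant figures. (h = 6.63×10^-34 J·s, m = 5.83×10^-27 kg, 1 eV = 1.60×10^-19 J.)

For a 3D rectangular well E = (h²/8m)·Σ n_i²/L_i² = (6.63×10^-34)²/(8·5.83×10^-27) · [5²/(2.90 pm)² + 3²/(256 pm)² + 4²/(66.8 pm)²].
Evaluating gives E = 2.805×10^-17 J = 175 eV.

E = 175 eV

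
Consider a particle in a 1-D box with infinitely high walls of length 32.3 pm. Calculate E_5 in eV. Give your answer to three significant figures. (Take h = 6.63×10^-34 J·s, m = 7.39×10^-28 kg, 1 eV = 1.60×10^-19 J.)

E_5 = 11.1 eV

For an infinite well E_n = n²h²/(8mL²), so E_1 = h²/(8mL²) = (6.63×10^-34)²/(8·7.39×10^-28·(3.23×10^-11 m)²) = 7.127×10^-20 J.
Then E_5 = 5²·E_1 = 25·7.127×10^-20 J = 1.782×10^-18 J.
Converting, E_5 = 1.782×10^-18 J / (1.60×10^-19 J/eV) = 11.1 eV.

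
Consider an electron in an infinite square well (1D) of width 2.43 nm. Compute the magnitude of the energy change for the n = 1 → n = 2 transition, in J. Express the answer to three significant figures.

E_1 = h²/(8m_eL²) = 1.020×10^-20 J.
|ΔE| = |1² − 2²|·E_1 = 3·1.020×10^-20 J = 3.06×10^-20 J.

|ΔE| = 3.06×10^-20 J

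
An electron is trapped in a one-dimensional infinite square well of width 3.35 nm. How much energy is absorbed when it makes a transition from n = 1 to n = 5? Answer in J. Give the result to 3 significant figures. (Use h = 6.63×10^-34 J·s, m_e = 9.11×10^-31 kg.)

E_1 = h²/(8m_eL²) = 5.374×10^-21 J.
|ΔE| = |1² − 5²|·E_1 = 24·5.374×10^-21 J = 1.29×10^-19 J.

|ΔE| = 1.29×10^-19 J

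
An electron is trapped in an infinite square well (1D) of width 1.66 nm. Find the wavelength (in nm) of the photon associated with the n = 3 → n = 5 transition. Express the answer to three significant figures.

E_1 = h²/(8m_eL²) = 2.186×10^-20 J, so ΔE = (5² − 3²)E_1 = 3.498×10^-19 J.
λ = hc/ΔE = (6.626×10^-34·2.998×10^8)/3.498×10^-19 = 5.68×10^-7 m = 568 nm.

λ = 568 nm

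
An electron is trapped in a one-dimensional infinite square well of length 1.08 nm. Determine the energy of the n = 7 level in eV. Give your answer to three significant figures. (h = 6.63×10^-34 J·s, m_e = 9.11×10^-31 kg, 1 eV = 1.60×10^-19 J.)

For an infinite well E_n = n²h²/(8m_eL²), so E_1 = h²/(8m_eL²) = (6.63×10^-34)²/(8·9.11×10^-31·(1.08×10^-9 m)²) = 5.171×10^-20 J.
Then E_7 = 7²·E_1 = 49·5.171×10^-20 J = 2.534×10^-18 J.
Converting, E_7 = 2.534×10^-18 J / (1.60×10^-19 J/eV) = 15.8 eV.

E_7 = 15.8 eV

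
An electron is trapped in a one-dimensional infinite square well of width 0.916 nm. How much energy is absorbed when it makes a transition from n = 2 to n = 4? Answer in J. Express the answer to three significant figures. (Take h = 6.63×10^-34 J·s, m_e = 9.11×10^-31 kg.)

|ΔE| = 8.63×10^-19 J

E_1 = h²/(8m_eL²) = 7.188×10^-20 J.
|ΔE| = |2² − 4²|·E_1 = 12·7.188×10^-20 J = 8.63×10^-19 J.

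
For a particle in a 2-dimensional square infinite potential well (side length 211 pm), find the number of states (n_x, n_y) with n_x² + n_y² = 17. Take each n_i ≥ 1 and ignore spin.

degeneracy = 2

The level has n_x² + n_y² = 17. The ordered positive-integer solutions are (1, 4), (4, 1).
That gives 2 states.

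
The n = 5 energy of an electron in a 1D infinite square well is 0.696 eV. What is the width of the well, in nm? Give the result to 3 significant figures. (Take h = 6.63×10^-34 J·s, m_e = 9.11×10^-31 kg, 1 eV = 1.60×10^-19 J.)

From E_n = n²h²/(8m_eL²), L = n·h/√(8m_eE_n).
E_5 = 0.696 eV = 1.114×10^-19 J, so L = 5·6.63×10^-34/√(8·9.11×10^-31·1.114×10^-19) = 3.68×10^-9 m = 3.68 nm.

L = 3.68 nm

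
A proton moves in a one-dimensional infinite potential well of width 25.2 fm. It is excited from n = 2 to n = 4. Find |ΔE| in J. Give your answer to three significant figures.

E_1 = h²/(8m_pL²) = 5.166×10^-14 J.
|ΔE| = |2² − 4²|·E_1 = 12·5.166×10^-14 J = 6.20×10^-13 J.

|ΔE| = 6.20×10^-13 J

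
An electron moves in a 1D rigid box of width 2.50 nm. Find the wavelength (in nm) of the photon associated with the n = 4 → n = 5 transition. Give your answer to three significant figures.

E_1 = h²/(8m_eL²) = 9.640×10^-21 J, so ΔE = (5² − 4²)E_1 = 8.676×10^-20 J.
λ = hc/ΔE = (6.626×10^-34·2.998×10^8)/8.676×10^-20 = 2.29×10^-6 m = 2.29×10^3 nm.

λ = 2.29×10^3 nm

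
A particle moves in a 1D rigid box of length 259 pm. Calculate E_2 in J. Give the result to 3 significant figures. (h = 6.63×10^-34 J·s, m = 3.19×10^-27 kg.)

E_2 = 1.03×10^-21 J

For an infinite well E_n = n²h²/(8mL²), so E_1 = h²/(8mL²) = (6.63×10^-34)²/(8·3.19×10^-27·(2.59×10^-10 m)²) = 2.568×10^-22 J.
Then E_2 = 2²·E_1 = 4·2.568×10^-22 J = 1.03×10^-21 J.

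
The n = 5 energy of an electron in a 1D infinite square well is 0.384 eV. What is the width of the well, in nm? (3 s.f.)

From E_n = n²h²/(8m_eL²), L = n·h/√(8m_eE_n).
E_5 = 0.384 eV = 6.152×10^-20 J, so L = 5·6.626×10^-34/√(8·9.109×10^-31·6.152×10^-20) = 4.95×10^-9 m = 4.95 nm.

L = 4.95 nm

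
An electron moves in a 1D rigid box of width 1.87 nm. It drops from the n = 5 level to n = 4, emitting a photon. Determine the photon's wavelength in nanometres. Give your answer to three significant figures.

λ = 1.28×10^3 nm

E_1 = h²/(8m_eL²) = 1.723×10^-20 J, so ΔE = (5² − 4²)E_1 = 1.551×10^-19 J.
λ = hc/ΔE = (6.626×10^-34·2.998×10^8)/1.551×10^-19 = 1.28×10^-6 m = 1.28×10^3 nm.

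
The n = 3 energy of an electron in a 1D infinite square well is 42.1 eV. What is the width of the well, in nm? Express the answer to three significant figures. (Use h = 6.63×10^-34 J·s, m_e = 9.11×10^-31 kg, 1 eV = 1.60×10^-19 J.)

L = 0.284 nm

From E_n = n²h²/(8m_eL²), L = n·h/√(8m_eE_n).
E_3 = 42.1 eV = 6.736×10^-18 J, so L = 3·6.63×10^-34/√(8·9.11×10^-31·6.736×10^-18) = 2.84×10^-10 m = 0.284 nm.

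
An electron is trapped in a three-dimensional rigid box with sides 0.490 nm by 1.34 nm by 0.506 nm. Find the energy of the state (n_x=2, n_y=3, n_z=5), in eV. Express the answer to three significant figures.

E = 44.9 eV

For a 3D rectangular well E = (h²/8m_e)·Σ n_i²/L_i² = (6.626×10^-34)²/(8·9.109×10^-31) · [2²/(0.490 nm)² + 3²/(1.34 nm)² + 5²/(0.506 nm)²].
Evaluating gives E = 7.188×10^-18 J = 44.9 eV.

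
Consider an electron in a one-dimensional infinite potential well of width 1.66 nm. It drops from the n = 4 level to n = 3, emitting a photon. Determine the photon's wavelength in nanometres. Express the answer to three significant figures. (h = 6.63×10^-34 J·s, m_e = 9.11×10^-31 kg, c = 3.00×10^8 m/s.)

E_1 = h²/(8m_eL²) = 2.189×10^-20 J, so ΔE = (4² − 3²)E_1 = 1.532×10^-19 J.
λ = hc/ΔE = (6.63×10^-34·3.00×10^8)/1.532×10^-19 = 1.30×10^-6 m = 1.30×10^3 nm.

λ = 1.30×10^3 nm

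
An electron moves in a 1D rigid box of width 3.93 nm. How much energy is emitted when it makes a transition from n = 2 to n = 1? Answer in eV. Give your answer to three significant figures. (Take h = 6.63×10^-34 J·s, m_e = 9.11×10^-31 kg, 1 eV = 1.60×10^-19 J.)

E_1 = h²/(8m_eL²) = 3.905×10^-21 J.
|ΔE| = |2² − 1²|·E_1 = 3·3.905×10^-21 J = 1.171×10^-20 J = 0.0732 eV.

|ΔE| = 0.0732 eV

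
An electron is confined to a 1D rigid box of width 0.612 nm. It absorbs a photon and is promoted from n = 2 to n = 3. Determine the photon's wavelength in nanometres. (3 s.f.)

λ = 247 nm

E_1 = h²/(8m_eL²) = 1.609×10^-19 J, so ΔE = (3² − 2²)E_1 = 8.045×10^-19 J.
λ = hc/ΔE = (6.626×10^-34·2.998×10^8)/8.045×10^-19 = 2.47×10^-7 m = 247 nm.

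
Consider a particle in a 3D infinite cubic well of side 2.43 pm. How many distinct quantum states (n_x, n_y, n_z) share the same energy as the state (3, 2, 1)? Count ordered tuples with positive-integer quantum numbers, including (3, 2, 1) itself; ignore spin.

degeneracy = 6

The level has n_x² + n_y² + n_z² = 14. The ordered positive-integer solutions are (1, 2, 3), (1, 3, 2), (2, 1, 3), (2, 3, 1), (3, 1, 2), (3, 2, 1).
That gives 6 states.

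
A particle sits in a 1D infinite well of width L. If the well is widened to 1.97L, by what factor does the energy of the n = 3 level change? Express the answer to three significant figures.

E_n ∝ 1/L², so the energy scales by 1/1.97² = 0.258.

0.258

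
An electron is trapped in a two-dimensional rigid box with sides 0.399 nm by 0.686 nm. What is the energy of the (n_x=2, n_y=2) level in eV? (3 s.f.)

For a 2D rectangular well E = (h²/8m_e)·Σ n_i²/L_i² = (6.626×10^-34)²/(8·9.109×10^-31) · [2²/(0.399 nm)² + 2²/(0.686 nm)²].
Evaluating gives E = 2.026×10^-18 J = 12.6 eV.

E = 12.6 eV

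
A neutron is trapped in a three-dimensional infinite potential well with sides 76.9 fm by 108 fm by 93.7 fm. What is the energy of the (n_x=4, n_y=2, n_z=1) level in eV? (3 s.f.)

For a 3D rectangular well E = (h²/8m_n)·Σ n_i²/L_i² = (6.626×10^-34)²/(8·1.675×10^-27) · [4²/(76.9 fm)² + 2²/(108 fm)² + 1²/(93.7 fm)²].
Evaluating gives E = 1.036×10^-13 J = 6.47×10^5 eV.

E = 6.47×10^5 eV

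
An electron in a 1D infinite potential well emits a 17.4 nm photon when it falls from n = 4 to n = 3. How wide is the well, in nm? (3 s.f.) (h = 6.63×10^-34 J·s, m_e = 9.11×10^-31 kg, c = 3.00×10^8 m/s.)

L = 0.192 nm

The photon carries ΔE = hc/λ = 6.63×10^-34·3.00×10^8/1.74×10^-8 m = 1.143×10^-17 J.
Since ΔE = (4² − 3²)E_1, E_1 = 1.633×10^-18 J, and L = h/√(8m_eE_1) = 1.92×10^-10 m = 0.192 nm.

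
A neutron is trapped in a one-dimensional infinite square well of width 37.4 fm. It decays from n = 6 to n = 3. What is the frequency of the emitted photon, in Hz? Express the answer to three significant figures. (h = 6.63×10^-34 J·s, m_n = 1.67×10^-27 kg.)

f = 9.58×10^20 Hz

E_1 = h²/(8m_nL²) = 2.352×10^-14 J and ΔE = (6² − 3²)E_1 = 6.350×10^-13 J.
f = ΔE/h = 6.350×10^-13/6.63×10^-34 = 9.58×10^20 Hz.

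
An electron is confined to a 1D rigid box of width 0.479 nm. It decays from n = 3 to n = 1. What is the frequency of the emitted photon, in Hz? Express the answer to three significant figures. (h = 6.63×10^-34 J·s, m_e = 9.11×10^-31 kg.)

E_1 = h²/(8m_eL²) = 2.629×10^-19 J and ΔE = (3² − 1²)E_1 = 2.103×10^-18 J.
f = ΔE/h = 2.103×10^-18/6.63×10^-34 = 3.17×10^15 Hz.

f = 3.17×10^15 Hz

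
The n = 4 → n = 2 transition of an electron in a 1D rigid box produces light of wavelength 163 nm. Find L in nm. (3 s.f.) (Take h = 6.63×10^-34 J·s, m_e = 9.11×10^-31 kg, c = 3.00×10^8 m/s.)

L = 0.770 nm

The photon carries ΔE = hc/λ = 6.63×10^-34·3.00×10^8/1.63×10^-7 m = 1.220×10^-18 J.
Since ΔE = (4² − 2²)E_1, E_1 = 1.017×10^-19 J, and L = h/√(8m_eE_1) = 7.70×10^-10 m = 0.770 nm.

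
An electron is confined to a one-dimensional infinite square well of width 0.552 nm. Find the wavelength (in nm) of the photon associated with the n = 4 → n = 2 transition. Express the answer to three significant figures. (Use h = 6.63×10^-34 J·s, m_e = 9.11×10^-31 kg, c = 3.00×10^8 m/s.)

E_1 = h²/(8m_eL²) = 1.979×10^-19 J, so ΔE = (4² − 2²)E_1 = 2.375×10^-18 J.
λ = hc/ΔE = (6.63×10^-34·3.00×10^8)/2.375×10^-18 = 8.37×10^-8 m = 83.7 nm.

λ = 83.7 nm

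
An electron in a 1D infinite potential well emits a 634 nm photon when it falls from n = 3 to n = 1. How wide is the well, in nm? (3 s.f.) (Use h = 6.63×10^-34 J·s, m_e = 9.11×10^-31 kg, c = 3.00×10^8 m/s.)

The photon carries ΔE = hc/λ = 6.63×10^-34·3.00×10^8/6.34×10^-7 m = 3.137×10^-19 J.
Since ΔE = (3² − 1²)E_1, E_1 = 3.921×10^-20 J, and L = h/√(8m_eE_1) = 1.24×10^-9 m = 1.24 nm.

L = 1.24 nm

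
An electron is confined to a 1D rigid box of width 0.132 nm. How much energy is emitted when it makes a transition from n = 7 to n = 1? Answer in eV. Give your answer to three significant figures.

E_1 = h²/(8m_eL²) = 3.458×10^-18 J.
|ΔE| = |7² − 1²|·E_1 = 48·3.458×10^-18 J = 1.660×10^-16 J = 1.04×10^3 eV.

|ΔE| = 1.04×10^3 eV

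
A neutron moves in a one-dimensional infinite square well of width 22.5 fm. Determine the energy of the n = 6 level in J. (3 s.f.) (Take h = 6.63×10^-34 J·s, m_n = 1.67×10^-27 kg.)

For an infinite well E_n = n²h²/(8m_nL²), so E_1 = h²/(8m_nL²) = (6.63×10^-34)²/(8·1.67×10^-27·(2.25×10^-14 m)²) = 6.499×10^-14 J.
Then E_6 = 6²·E_1 = 36·6.499×10^-14 J = 2.34×10^-12 J.

E_6 = 2.34×10^-12 J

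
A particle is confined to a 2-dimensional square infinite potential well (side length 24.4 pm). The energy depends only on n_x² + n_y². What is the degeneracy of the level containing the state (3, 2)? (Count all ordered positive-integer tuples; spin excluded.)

degeneracy = 2

The level has n_x² + n_y² = 13. The ordered positive-integer solutions are (2, 3), (3, 2).
That gives 2 states.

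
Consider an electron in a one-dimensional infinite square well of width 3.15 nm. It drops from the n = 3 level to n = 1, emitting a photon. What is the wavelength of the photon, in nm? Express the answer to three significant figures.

E_1 = h²/(8m_eL²) = 6.072×10^-21 J, so ΔE = (3² − 1²)E_1 = 4.858×10^-20 J.
λ = hc/ΔE = (6.626×10^-34·2.998×10^8)/4.858×10^-20 = 4.09×10^-6 m = 4.09×10^3 nm.

λ = 4.09×10^3 nm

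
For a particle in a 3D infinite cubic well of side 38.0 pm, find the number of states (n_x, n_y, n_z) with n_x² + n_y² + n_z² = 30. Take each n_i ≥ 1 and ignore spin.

degeneracy = 6

The level has n_x² + n_y² + n_z² = 30. The ordered positive-integer solutions are (1, 2, 5), (1, 5, 2), (2, 1, 5), (2, 5, 1), (5, 1, 2), (5, 2, 1).
That gives 6 states.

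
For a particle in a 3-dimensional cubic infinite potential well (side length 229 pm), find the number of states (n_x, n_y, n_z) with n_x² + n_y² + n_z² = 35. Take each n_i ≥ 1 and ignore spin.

degeneracy = 6

The level has n_x² + n_y² + n_z² = 35. The ordered positive-integer solutions are (1, 3, 5), (1, 5, 3), (3, 1, 5), (3, 5, 1), (5, 1, 3), (5, 3, 1).
That gives 6 states.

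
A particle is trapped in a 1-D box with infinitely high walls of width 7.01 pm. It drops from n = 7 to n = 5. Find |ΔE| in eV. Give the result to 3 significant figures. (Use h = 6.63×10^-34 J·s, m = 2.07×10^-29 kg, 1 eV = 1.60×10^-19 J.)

E_1 = h²/(8mL²) = 5.402×10^-17 J.
|ΔE| = |7² − 5²|·E_1 = 24·5.402×10^-17 J = 1.296×10^-15 J = 8.10×10^3 eV.

|ΔE| = 8.10×10^3 eV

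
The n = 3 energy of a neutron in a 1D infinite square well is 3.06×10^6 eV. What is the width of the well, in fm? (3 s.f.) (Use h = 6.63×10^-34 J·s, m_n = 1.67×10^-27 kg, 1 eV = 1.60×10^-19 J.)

L = 24.6 fm

From E_n = n²h²/(8m_nL²), L = n·h/√(8m_nE_n).
E_3 = 3.06×10^6 eV = 4.896×10^-13 J, so L = 3·6.63×10^-34/√(8·1.67×10^-27·4.896×10^-13) = 2.46×10^-14 m = 24.6 fm.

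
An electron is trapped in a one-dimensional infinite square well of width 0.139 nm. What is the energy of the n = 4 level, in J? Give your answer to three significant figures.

E_4 = 4.99×10^-17 J

For an infinite well E_n = n²h²/(8m_eL²), so E_1 = h²/(8m_eL²) = (6.626×10^-34)²/(8·9.109×10^-31·(1.39×10^-10 m)²) = 3.118×10^-18 J.
Then E_4 = 4²·E_1 = 16·3.118×10^-18 J = 4.99×10^-17 J.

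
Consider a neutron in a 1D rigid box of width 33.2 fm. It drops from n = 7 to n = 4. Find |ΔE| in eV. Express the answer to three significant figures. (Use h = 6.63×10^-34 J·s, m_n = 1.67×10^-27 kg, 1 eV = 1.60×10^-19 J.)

|ΔE| = 6.16×10^6 eV

E_1 = h²/(8m_nL²) = 2.985×10^-14 J.
|ΔE| = |7² − 4²|·E_1 = 33·2.985×10^-14 J = 9.850×10^-13 J = 6.16×10^6 eV.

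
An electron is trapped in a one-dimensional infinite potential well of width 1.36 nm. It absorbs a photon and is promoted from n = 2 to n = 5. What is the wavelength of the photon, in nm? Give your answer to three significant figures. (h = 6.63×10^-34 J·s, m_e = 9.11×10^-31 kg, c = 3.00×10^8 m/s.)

E_1 = h²/(8m_eL²) = 3.261×10^-20 J, so ΔE = (5² − 2²)E_1 = 6.848×10^-19 J.
λ = hc/ΔE = (6.63×10^-34·3.00×10^8)/6.848×10^-19 = 2.90×10^-7 m = 290 nm.

λ = 290 nm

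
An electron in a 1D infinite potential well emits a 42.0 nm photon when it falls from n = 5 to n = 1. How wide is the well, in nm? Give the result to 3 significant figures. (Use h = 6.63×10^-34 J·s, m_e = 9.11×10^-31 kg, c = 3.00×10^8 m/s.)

The photon carries ΔE = hc/λ = 6.63×10^-34·3.00×10^8/4.20×10^-8 m = 4.736×10^-18 J.
Since ΔE = (5² − 1²)E_1, E_1 = 1.973×10^-19 J, and L = h/√(8m_eE_1) = 5.53×10^-10 m = 0.553 nm.

L = 0.553 nm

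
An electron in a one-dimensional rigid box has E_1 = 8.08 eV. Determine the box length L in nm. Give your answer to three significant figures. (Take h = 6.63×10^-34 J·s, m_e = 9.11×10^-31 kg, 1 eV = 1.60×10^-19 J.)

From E_n = n²h²/(8m_eL²), L = n·h/√(8m_eE_n).
E_1 = 8.08 eV = 1.293×10^-18 J, so L = 1·6.63×10^-34/√(8·9.11×10^-31·1.293×10^-18) = 2.16×10^-10 m = 0.216 nm.

L = 0.216 nm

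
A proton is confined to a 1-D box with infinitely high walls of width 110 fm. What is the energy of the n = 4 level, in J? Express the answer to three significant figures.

For an infinite well E_n = n²h²/(8m_pL²), so E_1 = h²/(8m_pL²) = (6.626×10^-34)²/(8·1.673×10^-27·(1.10×10^-13 m)²) = 2.711×10^-15 J.
Then E_4 = 4²·E_1 = 16·2.711×10^-15 J = 4.34×10^-14 J.

E_4 = 4.34×10^-14 J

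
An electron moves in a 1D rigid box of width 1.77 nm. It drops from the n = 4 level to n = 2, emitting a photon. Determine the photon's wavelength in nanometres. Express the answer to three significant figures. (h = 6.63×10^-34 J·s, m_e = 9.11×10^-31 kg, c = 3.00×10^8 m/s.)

E_1 = h²/(8m_eL²) = 1.925×10^-20 J, so ΔE = (4² − 2²)E_1 = 2.310×10^-19 J.
λ = hc/ΔE = (6.63×10^-34·3.00×10^8)/2.310×10^-19 = 8.61×10^-7 m = 861 nm.

λ = 861 nm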